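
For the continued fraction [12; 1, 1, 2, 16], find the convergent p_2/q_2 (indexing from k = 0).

25/2

Using pₖ = aₖpₖ₋₁ + pₖ₋₂, qₖ = aₖqₖ₋₁ + qₖ₋₂ (with p₋₁=1, p₋₂=0, q₋₁=0, q₋₂=1):
  k=0: a=12, p=12, q=1
  k=1: a=1, p=13, q=1
  k=2: a=1, p=25, q=2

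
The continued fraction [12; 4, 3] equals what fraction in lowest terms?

Using pₖ = aₖpₖ₋₁ + pₖ₋₂ and qₖ = aₖqₖ₋₁ + qₖ₋₂:
  k=0: a=12, p=12, q=1
  k=1: a=4, p=49, q=4
  k=2: a=3, p=159, q=13

159/13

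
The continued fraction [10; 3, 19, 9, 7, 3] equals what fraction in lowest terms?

121081/11724

Fold from the inside: start with 3/1.
  7 + 1/3 = 22/3
  9 + 3/22 = 201/22
  19 + 22/201 = 3841/201
  3 + 201/3841 = 11724/3841
  10 + 3841/11724 = 121081/11724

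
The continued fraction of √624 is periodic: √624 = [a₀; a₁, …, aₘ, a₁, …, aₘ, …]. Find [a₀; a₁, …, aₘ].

[24; 1, 48]

a₀ = ⌊√624⌋ = 24.
With m₀=0, d₀=1 and mₖ₊₁ = dₖaₖ − mₖ, dₖ₊₁ = (n − mₖ₊₁²)/dₖ, aₖ₊₁ = ⌊(a₀+mₖ₊₁)/dₖ₊₁⌋:
  k=1: m=24, d=48, a=1
  k=2: m=24, d=1, a=48
d=1 and a=2a₀=48 at k=2, so the next step gives (m, d) = (24, 48) again — its k=1 value — and the period has length 2.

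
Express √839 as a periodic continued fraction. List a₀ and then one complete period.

a₀ = ⌊√839⌋ = 28.
With m₀=0, d₀=1 and mₖ₊₁ = dₖaₖ − mₖ, dₖ₊₁ = (n − mₖ₊₁²)/dₖ, aₖ₊₁ = ⌊(a₀+mₖ₊₁)/dₖ₊₁⌋:
  k=1: m=28, d=55, a=1
  k=2: m=27, d=2, a=27
  k=3: m=27, d=55, a=1
  k=4: m=28, d=1, a=56
d=1 and a=2a₀=56 at k=4, so the next step gives (m, d) = (28, 55) again — its k=1 value — and the period has length 4.

[28; 1, 27, 1, 56]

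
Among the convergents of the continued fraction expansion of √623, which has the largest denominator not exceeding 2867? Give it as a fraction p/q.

√623 = [24; 1, 23, 1, 48, …] (period length 4).
Convergents:
  p_0/q_0 = 24/1
  p_1/q_1 = 25/1
  p_2/q_2 = 599/24
  p_3/q_3 = 624/25
  p_4/q_4 = 30551/1224
  p_5/q_5 = 31175/1249
  p_6/q_6 = 747576/29951
q_5 = 1249 ≤ 2867 < 29951 = q_6, so the answer is 31175/1249.

31175/1249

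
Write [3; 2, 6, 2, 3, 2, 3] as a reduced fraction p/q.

Fold from the inside: start with 3/1.
  2 + 1/3 = 7/3
  3 + 3/7 = 24/7
  2 + 7/24 = 55/24
  6 + 24/55 = 354/55
  2 + 55/354 = 763/354
  3 + 354/763 = 2643/763

2643/763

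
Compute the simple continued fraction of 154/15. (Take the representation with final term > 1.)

[10; 3, 1, 3]

154 = 10·15 + 4
15 = 3·4 + 3
4 = 1·3 + 1
3 = 3·1 + 0  (stop)
So 154/15 = [10; 3, 1, 3].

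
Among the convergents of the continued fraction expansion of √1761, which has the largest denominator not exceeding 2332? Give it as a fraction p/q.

√1761 = [41; 1, 26, 1, 82, …] (period length 4).
Convergents:
  p_0/q_0 = 41/1
  p_1/q_1 = 42/1
  p_2/q_2 = 1133/27
  p_3/q_3 = 1175/28
  p_4/q_4 = 97483/2323
  p_5/q_5 = 98658/2351
q_4 = 2323 ≤ 2332 < 2351 = q_5, so the answer is 97483/2323.

97483/2323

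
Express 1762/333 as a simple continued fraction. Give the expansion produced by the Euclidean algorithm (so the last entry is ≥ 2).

[5; 3, 2, 3, 4, 3]

1762 = 5·333 + 97
333 = 3·97 + 42
97 = 2·42 + 13
42 = 3·13 + 3
13 = 4·3 + 1
3 = 3·1 + 0  (stop)
So 1762/333 = [5; 3, 2, 3, 4, 3].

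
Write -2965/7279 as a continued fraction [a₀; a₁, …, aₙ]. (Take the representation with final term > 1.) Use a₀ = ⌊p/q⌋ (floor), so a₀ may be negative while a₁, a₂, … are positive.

-2965 = -1*7279 + 4314
7279 = 1*4314 + 2965
4314 = 1*2965 + 1349
2965 = 2*1349 + 267
1349 = 5*267 + 14
267 = 19*14 + 1
14 = 14*1 + 0  (stop)
So -2965/7279 = [-1; 1, 1, 2, 5, 19, 14].

[-1; 1, 1, 2, 5, 19, 14]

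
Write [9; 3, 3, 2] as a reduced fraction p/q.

Using pₖ = aₖpₖ₋₁ + pₖ₋₂ and qₖ = aₖqₖ₋₁ + qₖ₋₂:
  k=0: a=9, p=9, q=1
  k=1: a=3, p=28, q=3
  k=2: a=3, p=93, q=10
  k=3: a=2, p=214, q=23

214/23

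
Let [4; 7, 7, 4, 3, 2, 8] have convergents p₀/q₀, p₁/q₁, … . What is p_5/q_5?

6413/1549

Using pₖ = aₖpₖ₋₁ + pₖ₋₂, qₖ = aₖqₖ₋₁ + qₖ₋₂ (with p₋₁=1, p₋₂=0, q₋₁=0, q₋₂=1):
  k=0: a=4, p=4, q=1
  k=1: a=7, p=29, q=7
  k=2: a=7, p=207, q=50
  k=3: a=4, p=857, q=207
  k=4: a=3, p=2778, q=671
  k=5: a=2, p=6413, q=1549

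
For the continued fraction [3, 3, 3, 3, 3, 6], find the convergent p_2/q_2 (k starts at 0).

33/10

Using pₖ = aₖpₖ₋₁ + pₖ₋₂, qₖ = aₖqₖ₋₁ + qₖ₋₂ (with p₋₁=1, p₋₂=0, q₋₁=0, q₋₂=1):
  k=0: a=3, p=3, q=1
  k=1: a=3, p=10, q=3
  k=2: a=3, p=33, q=10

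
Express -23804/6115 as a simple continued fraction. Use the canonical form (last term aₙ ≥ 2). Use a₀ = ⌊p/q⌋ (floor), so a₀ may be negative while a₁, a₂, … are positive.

[-4; 9, 3, 9, 5, 1, 3]

-23804 = -4×6115 + 656
6115 = 9×656 + 211
656 = 3×211 + 23
211 = 9×23 + 4
23 = 5×4 + 3
4 = 1×3 + 1
3 = 3×1 + 0  (stop)
So -23804/6115 = [-4; 9, 3, 9, 5, 1, 3].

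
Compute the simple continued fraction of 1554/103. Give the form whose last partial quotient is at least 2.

1554 = 15·103 + 9
103 = 11·9 + 4
9 = 2·4 + 1
4 = 4·1 + 0  (stop)
So 1554/103 = [15; 11, 2, 4].

[15; 11, 2, 4]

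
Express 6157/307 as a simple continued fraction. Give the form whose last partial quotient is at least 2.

6157 = 20×307 + 17
307 = 18×17 + 1
17 = 17×1 + 0  (stop)
So 6157/307 = [20; 18, 17].

[20; 18, 17]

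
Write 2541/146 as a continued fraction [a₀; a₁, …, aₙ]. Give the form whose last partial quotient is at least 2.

[17; 2, 2, 9, 3]

2541 = 17·146 + 59
146 = 2·59 + 28
59 = 2·28 + 3
28 = 9·3 + 1
3 = 3·1 + 0  (stop)
So 2541/146 = [17; 2, 2, 9, 3].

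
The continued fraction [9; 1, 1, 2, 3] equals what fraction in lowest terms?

163/17

Using pₖ = aₖpₖ₋₁ + pₖ₋₂ and qₖ = aₖqₖ₋₁ + qₖ₋₂:
  k=0: a=9, p=9, q=1
  k=1: a=1, p=10, q=1
  k=2: a=1, p=19, q=2
  k=3: a=2, p=48, q=5
  k=4: a=3, p=163, q=17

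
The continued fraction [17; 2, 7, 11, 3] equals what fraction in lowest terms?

Fold from the inside: start with 3/1.
  11 + 1/3 = 34/3
  7 + 3/34 = 241/34
  2 + 34/241 = 516/241
  17 + 241/516 = 9013/516

9013/516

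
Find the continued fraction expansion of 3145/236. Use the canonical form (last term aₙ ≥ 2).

3145 = 13·236 + 77
236 = 3·77 + 5
77 = 15·5 + 2
5 = 2·2 + 1
2 = 2·1 + 0  (stop)
So 3145/236 = [13; 3, 15, 2, 2].

[13; 3, 15, 2, 2]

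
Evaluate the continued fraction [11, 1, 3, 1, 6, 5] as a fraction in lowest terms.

Fold from the inside: start with 5/1.
  6 + 1/5 = 31/5
  1 + 5/31 = 36/31
  3 + 31/36 = 139/36
  1 + 36/139 = 175/139
  11 + 139/175 = 2064/175

2064/175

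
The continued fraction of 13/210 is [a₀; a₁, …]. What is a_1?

13 = 0·210 + 13   →  a_0 = 0
210 = 16·13 + 2   →  a_1 = 16

16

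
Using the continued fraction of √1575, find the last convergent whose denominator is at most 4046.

159261/4013

√1575 = [39; 1, 2, 5, 2, 1, 78, …] (period length 6).
Convergents:
  p_0/q_0 = 39/1
  p_1/q_1 = 40/1
  p_2/q_2 = 119/3
  p_3/q_3 = 635/16
  p_4/q_4 = 1389/35
  p_5/q_5 = 2024/51
  p_6/q_6 = 159261/4013
  p_7/q_7 = 161285/4064
q_6 = 4013 ≤ 4046 < 4064 = q_7, so the answer is 159261/4013.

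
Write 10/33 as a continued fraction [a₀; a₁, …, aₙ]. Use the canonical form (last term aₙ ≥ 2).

10 = 0·33 + 10
33 = 3·10 + 3
10 = 3·3 + 1
3 = 3·1 + 0  (stop)
So 10/33 = [0; 3, 3, 3].

[0; 3, 3, 3]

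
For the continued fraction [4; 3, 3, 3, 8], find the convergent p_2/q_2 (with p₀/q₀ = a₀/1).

Using pₖ = aₖpₖ₋₁ + pₖ₋₂, qₖ = aₖqₖ₋₁ + qₖ₋₂ (with p₋₁=1, p₋₂=0, q₋₁=0, q₋₂=1):
  k=0: a=4, p=4, q=1
  k=1: a=3, p=13, q=3
  k=2: a=3, p=43, q=10

43/10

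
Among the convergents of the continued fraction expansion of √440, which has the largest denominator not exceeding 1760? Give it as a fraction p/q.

√440 = [20; 1, 40, …] (period length 2).
Convergents:
  p_0/q_0 = 20/1
  p_1/q_1 = 21/1
  p_2/q_2 = 860/41
  p_3/q_3 = 881/42
  p_4/q_4 = 36100/1721
  p_5/q_5 = 36981/1763
q_4 = 1721 ≤ 1760 < 1763 = q_5, so the answer is 36100/1721.

36100/1721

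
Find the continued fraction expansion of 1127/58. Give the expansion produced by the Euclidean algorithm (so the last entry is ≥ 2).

[19; 2, 3, 8]

1127 = 19×58 + 25
58 = 2×25 + 8
25 = 3×8 + 1
8 = 8×1 + 0  (stop)
So 1127/58 = [19; 2, 3, 8].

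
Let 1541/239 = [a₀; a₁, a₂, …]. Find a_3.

1541 = 6·239 + 107   →  a_0 = 6
239 = 2·107 + 25   →  a_1 = 2
107 = 4·25 + 7   →  a_2 = 4
25 = 3·7 + 4   →  a_3 = 3

3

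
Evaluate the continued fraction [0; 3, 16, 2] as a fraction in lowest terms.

33/101

Fold from the inside: start with 2/1.
  16 + 1/2 = 33/2
  3 + 2/33 = 101/33
  0 + 33/101 = 33/101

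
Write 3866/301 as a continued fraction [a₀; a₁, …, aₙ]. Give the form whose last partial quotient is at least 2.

[12; 1, 5, 2, 2, 9]

3866 = 12*301 + 254
301 = 1*254 + 47
254 = 5*47 + 19
47 = 2*19 + 9
19 = 2*9 + 1
9 = 9*1 + 0  (stop)
So 3866/301 = [12; 1, 5, 2, 2, 9].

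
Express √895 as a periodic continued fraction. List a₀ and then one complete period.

a₀ = ⌊√895⌋ = 29.
With m₀=0, d₀=1 and mₖ₊₁ = dₖaₖ − mₖ, dₖ₊₁ = (n − mₖ₊₁²)/dₖ, aₖ₊₁ = ⌊(a₀+mₖ₊₁)/dₖ₊₁⌋:
  k=1: m=29, d=54, a=1
  k=2: m=25, d=5, a=10
  k=3: m=25, d=54, a=1
  k=4: m=29, d=1, a=58
d=1 and a=2a₀=58 at k=4, so the next step gives (m, d) = (29, 54) again — its k=1 value — and the period has length 4.

[29; 1, 10, 1, 58]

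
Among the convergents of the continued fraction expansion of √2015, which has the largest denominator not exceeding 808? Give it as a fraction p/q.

35911/800

√2015 = [44; 1, 7, 1, 88, …] (period length 4).
Convergents:
  p_0/q_0 = 44/1
  p_1/q_1 = 45/1
  p_2/q_2 = 359/8
  p_3/q_3 = 404/9
  p_4/q_4 = 35911/800
  p_5/q_5 = 36315/809
q_4 = 800 ≤ 808 < 809 = q_5, so the answer is 35911/800.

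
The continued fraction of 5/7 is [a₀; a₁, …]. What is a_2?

5 = 0·7 + 5   →  a_0 = 0
7 = 1·5 + 2   →  a_1 = 1
5 = 2·2 + 1   →  a_2 = 2

2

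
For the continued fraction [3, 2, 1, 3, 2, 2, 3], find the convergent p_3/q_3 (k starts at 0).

Using pₖ = aₖpₖ₋₁ + pₖ₋₂, qₖ = aₖqₖ₋₁ + qₖ₋₂ (with p₋₁=1, p₋₂=0, q₋₁=0, q₋₂=1):
  k=0: a=3, p=3, q=1
  k=1: a=2, p=7, q=2
  k=2: a=1, p=10, q=3
  k=3: a=3, p=37, q=11

37/11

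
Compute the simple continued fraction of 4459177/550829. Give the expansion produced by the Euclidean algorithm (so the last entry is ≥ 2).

[8; 10, 2, 14, 4, 1, 19, 18]

4459177 = 8×550829 + 52545
550829 = 10×52545 + 25379
52545 = 2×25379 + 1787
25379 = 14×1787 + 361
1787 = 4×361 + 343
361 = 1×343 + 18
343 = 19×18 + 1
18 = 18×1 + 0  (stop)
So 4459177/550829 = [8; 10, 2, 14, 4, 1, 19, 18].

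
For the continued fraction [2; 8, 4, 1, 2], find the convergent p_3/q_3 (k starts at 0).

87/41

Using pₖ = aₖpₖ₋₁ + pₖ₋₂, qₖ = aₖqₖ₋₁ + qₖ₋₂ (with p₋₁=1, p₋₂=0, q₋₁=0, q₋₂=1):
  k=0: a=2, p=2, q=1
  k=1: a=8, p=17, q=8
  k=2: a=4, p=70, q=33
  k=3: a=1, p=87, q=41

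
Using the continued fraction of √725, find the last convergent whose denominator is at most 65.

√725 = [26; 1, 12, 2, 12, 1, 52, …] (period length 6).
Convergents:
  p_0/q_0 = 26/1
  p_1/q_1 = 27/1
  p_2/q_2 = 350/13
  p_3/q_3 = 727/27
  p_4/q_4 = 9074/337
q_3 = 27 ≤ 65 < 337 = q_4, so the answer is 727/27.

727/27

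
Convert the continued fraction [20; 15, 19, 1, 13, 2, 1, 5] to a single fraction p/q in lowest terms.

1468643/73189

Fold from the inside: start with 5/1.
  1 + 1/5 = 6/5
  2 + 5/6 = 17/6
  13 + 6/17 = 227/17
  1 + 17/227 = 244/227
  19 + 227/244 = 4863/244
  15 + 244/4863 = 73189/4863
  20 + 4863/73189 = 1468643/73189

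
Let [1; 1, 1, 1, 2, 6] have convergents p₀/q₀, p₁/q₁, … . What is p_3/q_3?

5/3

Using pₖ = aₖpₖ₋₁ + pₖ₋₂, qₖ = aₖqₖ₋₁ + qₖ₋₂ (with p₋₁=1, p₋₂=0, q₋₁=0, q₋₂=1):
  k=0: a=1, p=1, q=1
  k=1: a=1, p=2, q=1
  k=2: a=1, p=3, q=2
  k=3: a=1, p=5, q=3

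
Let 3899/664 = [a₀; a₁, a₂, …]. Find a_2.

3899 = 5·664 + 579   →  a_0 = 5
664 = 1·579 + 85   →  a_1 = 1
579 = 6·85 + 69   →  a_2 = 6

6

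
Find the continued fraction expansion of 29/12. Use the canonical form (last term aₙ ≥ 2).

[2; 2, 2, 2]

29 = 2·12 + 5
12 = 2·5 + 2
5 = 2·2 + 1
2 = 2·1 + 0  (stop)
So 29/12 = [2; 2, 2, 2].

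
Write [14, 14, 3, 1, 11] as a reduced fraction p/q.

9427/670

Using pₖ = aₖpₖ₋₁ + pₖ₋₂ and qₖ = aₖqₖ₋₁ + qₖ₋₂:
  k=0: a=14, p=14, q=1
  k=1: a=14, p=197, q=14
  k=2: a=3, p=605, q=43
  k=3: a=1, p=802, q=57
  k=4: a=11, p=9427, q=670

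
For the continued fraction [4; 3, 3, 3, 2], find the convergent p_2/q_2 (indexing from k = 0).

Using pₖ = aₖpₖ₋₁ + pₖ₋₂, qₖ = aₖqₖ₋₁ + qₖ₋₂ (with p₋₁=1, p₋₂=0, q₋₁=0, q₋₂=1):
  k=0: a=4, p=4, q=1
  k=1: a=3, p=13, q=3
  k=2: a=3, p=43, q=10

43/10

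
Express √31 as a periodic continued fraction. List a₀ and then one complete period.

a₀ = ⌊√31⌋ = 5.
With m₀=0, d₀=1 and mₖ₊₁ = dₖaₖ − mₖ, dₖ₊₁ = (n − mₖ₊₁²)/dₖ, aₖ₊₁ = ⌊(a₀+mₖ₊₁)/dₖ₊₁⌋:
  k=1: m=5, d=6, a=1
  k=2: m=1, d=5, a=1
  k=3: m=4, d=3, a=3
  k=4: m=5, d=2, a=5
  k=5: m=5, d=3, a=3
  k=6: m=4, d=5, a=1
  k=7: m=1, d=6, a=1
  k=8: m=5, d=1, a=10
d=1 and a=2a₀=10 at k=8, so the next step gives (m, d) = (5, 6) again — its k=1 value — and the period has length 8.

[5; 1, 1, 3, 5, 3, 1, 1, 10]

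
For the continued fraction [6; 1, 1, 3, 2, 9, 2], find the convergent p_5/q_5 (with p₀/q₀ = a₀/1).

Using pₖ = aₖpₖ₋₁ + pₖ₋₂, qₖ = aₖqₖ₋₁ + qₖ₋₂ (with p₋₁=1, p₋₂=0, q₋₁=0, q₋₂=1):
  k=0: a=6, p=6, q=1
  k=1: a=1, p=7, q=1
  k=2: a=1, p=13, q=2
  k=3: a=3, p=46, q=7
  k=4: a=2, p=105, q=16
  k=5: a=9, p=991, q=151

991/151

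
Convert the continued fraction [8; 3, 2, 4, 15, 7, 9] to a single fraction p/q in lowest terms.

252745/30487

Using pₖ = aₖpₖ₋₁ + pₖ₋₂ and qₖ = aₖqₖ₋₁ + qₖ₋₂:
  k=0: a=8, p=8, q=1
  k=1: a=3, p=25, q=3
  k=2: a=2, p=58, q=7
  k=3: a=4, p=257, q=31
  k=4: a=15, p=3913, q=472
  k=5: a=7, p=27648, q=3335
  k=6: a=9, p=252745, q=30487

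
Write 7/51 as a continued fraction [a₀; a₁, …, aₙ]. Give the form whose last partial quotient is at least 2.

[0; 7, 3, 2]

7 = 0*51 + 7
51 = 7*7 + 2
7 = 3*2 + 1
2 = 2*1 + 0  (stop)
So 7/51 = [0; 7, 3, 2].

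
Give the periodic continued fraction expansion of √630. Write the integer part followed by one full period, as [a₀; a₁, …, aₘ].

a₀ = ⌊√630⌋ = 25.
With m₀=0, d₀=1 and mₖ₊₁ = dₖaₖ − mₖ, dₖ₊₁ = (n − mₖ₊₁²)/dₖ, aₖ₊₁ = ⌊(a₀+mₖ₊₁)/dₖ₊₁⌋:
  k=1: m=25, d=5, a=10
  k=2: m=25, d=1, a=50
d=1 and a=2a₀=50 at k=2, so the next step gives (m, d) = (25, 5) again — its k=1 value — and the period has length 2.

[25; 10, 50]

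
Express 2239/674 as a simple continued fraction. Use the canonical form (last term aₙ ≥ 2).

2239 = 3×674 + 217
674 = 3×217 + 23
217 = 9×23 + 10
23 = 2×10 + 3
10 = 3×3 + 1
3 = 3×1 + 0  (stop)
So 2239/674 = [3; 3, 9, 2, 3, 3].

[3; 3, 9, 2, 3, 3]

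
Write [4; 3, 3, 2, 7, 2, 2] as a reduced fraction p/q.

3878/901

Using pₖ = aₖpₖ₋₁ + pₖ₋₂ and qₖ = aₖqₖ₋₁ + qₖ₋₂:
  k=0: a=4, p=4, q=1
  k=1: a=3, p=13, q=3
  k=2: a=3, p=43, q=10
  k=3: a=2, p=99, q=23
  k=4: a=7, p=736, q=171
  k=5: a=2, p=1571, q=365
  k=6: a=2, p=3878, q=901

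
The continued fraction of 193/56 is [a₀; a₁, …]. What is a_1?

2

193 = 3·56 + 25   →  a_0 = 3
56 = 2·25 + 6   →  a_1 = 2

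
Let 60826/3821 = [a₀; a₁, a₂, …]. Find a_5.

2

60826 = 15·3821 + 3511   →  a_0 = 15
3821 = 1·3511 + 310   →  a_1 = 1
3511 = 11·310 + 101   →  a_2 = 11
310 = 3·101 + 7   →  a_3 = 3
101 = 14·7 + 3   →  a_4 = 14
7 = 2·3 + 1   →  a_5 = 2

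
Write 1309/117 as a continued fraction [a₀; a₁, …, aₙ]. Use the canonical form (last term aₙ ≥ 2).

1309 = 11·117 + 22
117 = 5·22 + 7
22 = 3·7 + 1
7 = 7·1 + 0  (stop)
So 1309/117 = [11; 5, 3, 7].

[11; 5, 3, 7]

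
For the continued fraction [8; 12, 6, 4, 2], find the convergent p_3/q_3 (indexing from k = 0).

2457/304

Using pₖ = aₖpₖ₋₁ + pₖ₋₂, qₖ = aₖqₖ₋₁ + qₖ₋₂ (with p₋₁=1, p₋₂=0, q₋₁=0, q₋₂=1):
  k=0: a=8, p=8, q=1
  k=1: a=12, p=97, q=12
  k=2: a=6, p=590, q=73
  k=3: a=4, p=2457, q=304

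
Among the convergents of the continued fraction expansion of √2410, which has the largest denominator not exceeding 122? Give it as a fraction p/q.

5351/109

√2410 = [49; 10, 1, 8, 1, 10, 98, …] (period length 6).
Convergents:
  p_0/q_0 = 49/1
  p_1/q_1 = 491/10
  p_2/q_2 = 540/11
  p_3/q_3 = 4811/98
  p_4/q_4 = 5351/109
  p_5/q_5 = 58321/1188
q_4 = 109 ≤ 122 < 1188 = q_5, so the answer is 5351/109.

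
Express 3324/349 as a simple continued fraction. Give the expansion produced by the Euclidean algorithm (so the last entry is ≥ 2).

[9; 1, 1, 9, 1, 3, 4]

3324 = 9*349 + 183
349 = 1*183 + 166
183 = 1*166 + 17
166 = 9*17 + 13
17 = 1*13 + 4
13 = 3*4 + 1
4 = 4*1 + 0  (stop)
So 3324/349 = [9; 1, 1, 9, 1, 3, 4].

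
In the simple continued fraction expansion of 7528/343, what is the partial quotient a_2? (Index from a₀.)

18

7528 = 21·343 + 325   →  a_0 = 21
343 = 1·325 + 18   →  a_1 = 1
325 = 18·18 + 1   →  a_2 = 18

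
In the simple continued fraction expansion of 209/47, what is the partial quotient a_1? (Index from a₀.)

209 = 4·47 + 21   →  a_0 = 4
47 = 2·21 + 5   →  a_1 = 2

2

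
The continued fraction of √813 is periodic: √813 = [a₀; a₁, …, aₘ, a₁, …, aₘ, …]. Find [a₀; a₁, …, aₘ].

a₀ = ⌊√813⌋ = 28.
With m₀=0, d₀=1 and mₖ₊₁ = dₖaₖ − mₖ, dₖ₊₁ = (n − mₖ₊₁²)/dₖ, aₖ₊₁ = ⌊(a₀+mₖ₊₁)/dₖ₊₁⌋:
  k=1: m=28, d=29, a=1
  k=2: m=1, d=28, a=1
  k=3: m=27, d=3, a=18
  k=4: m=27, d=28, a=1
  k=5: m=1, d=29, a=1
  k=6: m=28, d=1, a=56
d=1 and a=2a₀=56 at k=6, so the next step gives (m, d) = (28, 29) again — its k=1 value — and the period has length 6.

[28; 1, 1, 18, 1, 1, 56]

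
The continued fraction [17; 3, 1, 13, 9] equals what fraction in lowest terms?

Using pₖ = aₖpₖ₋₁ + pₖ₋₂ and qₖ = aₖqₖ₋₁ + qₖ₋₂:
  k=0: a=17, p=17, q=1
  k=1: a=3, p=52, q=3
  k=2: a=1, p=69, q=4
  k=3: a=13, p=949, q=55
  k=4: a=9, p=8610, q=499

8610/499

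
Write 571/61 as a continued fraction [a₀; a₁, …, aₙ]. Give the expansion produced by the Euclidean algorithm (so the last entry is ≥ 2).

[9; 2, 1, 3, 2, 2]

571 = 9·61 + 22
61 = 2·22 + 17
22 = 1·17 + 5
17 = 3·5 + 2
5 = 2·2 + 1
2 = 2·1 + 0  (stop)
So 571/61 = [9; 2, 1, 3, 2, 2].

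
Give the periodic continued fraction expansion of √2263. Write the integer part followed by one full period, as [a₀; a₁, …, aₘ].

[47; 1, 1, 3, 47, 3, 1, 1, 94]

a₀ = ⌊√2263⌋ = 47.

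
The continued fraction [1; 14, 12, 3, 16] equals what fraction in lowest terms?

9109/8505

Fold from the inside: start with 16/1.
  3 + 1/16 = 49/16
  12 + 16/49 = 604/49
  14 + 49/604 = 8505/604
  1 + 604/8505 = 9109/8505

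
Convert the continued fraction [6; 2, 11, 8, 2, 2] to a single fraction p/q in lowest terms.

6323/976

Using pₖ = aₖpₖ₋₁ + pₖ₋₂ and qₖ = aₖqₖ₋₁ + qₖ₋₂:
  k=0: a=6, p=6, q=1
  k=1: a=2, p=13, q=2
  k=2: a=11, p=149, q=23
  k=3: a=8, p=1205, q=186
  k=4: a=2, p=2559, q=395
  k=5: a=2, p=6323, q=976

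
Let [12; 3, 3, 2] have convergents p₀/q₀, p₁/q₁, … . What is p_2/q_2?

123/10

Using pₖ = aₖpₖ₋₁ + pₖ₋₂, qₖ = aₖqₖ₋₁ + qₖ₋₂ (with p₋₁=1, p₋₂=0, q₋₁=0, q₋₂=1):
  k=0: a=12, p=12, q=1
  k=1: a=3, p=37, q=3
  k=2: a=3, p=123, q=10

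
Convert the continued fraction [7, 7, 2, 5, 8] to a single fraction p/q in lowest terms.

Using pₖ = aₖpₖ₋₁ + pₖ₋₂ and qₖ = aₖqₖ₋₁ + qₖ₋₂:
  k=0: a=7, p=7, q=1
  k=1: a=7, p=50, q=7
  k=2: a=2, p=107, q=15
  k=3: a=5, p=585, q=82
  k=4: a=8, p=4787, q=671

4787/671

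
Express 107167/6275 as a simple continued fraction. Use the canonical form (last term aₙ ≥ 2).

[17; 12, 1, 3, 15, 8]

107167 = 17*6275 + 492
6275 = 12*492 + 371
492 = 1*371 + 121
371 = 3*121 + 8
121 = 15*8 + 1
8 = 8*1 + 0  (stop)
So 107167/6275 = [17; 12, 1, 3, 15, 8].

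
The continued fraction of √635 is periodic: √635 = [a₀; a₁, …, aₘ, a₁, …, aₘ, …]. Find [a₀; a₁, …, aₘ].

a₀ = ⌊√635⌋ = 25.

[25; 5, 50]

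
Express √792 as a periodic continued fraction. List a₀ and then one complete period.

[28; 7, 56]

a₀ = ⌊√792⌋ = 28.
With m₀=0, d₀=1 and mₖ₊₁ = dₖaₖ − mₖ, dₖ₊₁ = (n − mₖ₊₁²)/dₖ, aₖ₊₁ = ⌊(a₀+mₖ₊₁)/dₖ₊₁⌋:
  k=1: m=28, d=8, a=7
  k=2: m=28, d=1, a=56
d=1 and a=2a₀=56 at k=2, so the next step gives (m, d) = (28, 8) again — its k=1 value — and the period has length 2.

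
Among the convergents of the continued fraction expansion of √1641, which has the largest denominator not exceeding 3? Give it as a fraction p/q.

√1641 = [40; 1, 1, 26, 1, 1, 80, …] (period length 6).
Convergents:
  p_0/q_0 = 40/1
  p_1/q_1 = 41/1
  p_2/q_2 = 81/2
  p_3/q_3 = 2147/53
q_2 = 2 ≤ 3 < 53 = q_3, so the answer is 81/2.

81/2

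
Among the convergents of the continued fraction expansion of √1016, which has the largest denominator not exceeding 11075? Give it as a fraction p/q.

√1016 = [31; 1, 6, 1, 62, …] (period length 4).
Convergents:
  p_0/q_0 = 31/1
  p_1/q_1 = 32/1
  p_2/q_2 = 223/7
  p_3/q_3 = 255/8
  p_4/q_4 = 16033/503
  p_5/q_5 = 16288/511
  p_6/q_6 = 113761/3569
  p_7/q_7 = 130049/4080
  p_8/q_8 = 8176799/256529
q_7 = 4080 ≤ 11075 < 256529 = q_8, so the answer is 130049/4080.

130049/4080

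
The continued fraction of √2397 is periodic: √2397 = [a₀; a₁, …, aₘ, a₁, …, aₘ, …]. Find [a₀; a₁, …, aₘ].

[48; 1, 23, 2, 23, 1, 96]

a₀ = ⌊√2397⌋ = 48.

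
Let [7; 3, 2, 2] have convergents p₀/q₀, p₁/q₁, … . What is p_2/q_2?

Using pₖ = aₖpₖ₋₁ + pₖ₋₂, qₖ = aₖqₖ₋₁ + qₖ₋₂ (with p₋₁=1, p₋₂=0, q₋₁=0, q₋₂=1):
  k=0: a=7, p=7, q=1
  k=1: a=3, p=22, q=3
  k=2: a=2, p=51, q=7

51/7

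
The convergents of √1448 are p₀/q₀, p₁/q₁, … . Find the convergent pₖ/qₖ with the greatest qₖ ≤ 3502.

√1448 = [38; 19, 76, …] (period length 2).
Convergents:
  p_0/q_0 = 38/1
  p_1/q_1 = 723/19
  p_2/q_2 = 54986/1445
  p_3/q_3 = 1045457/27474
q_2 = 1445 ≤ 3502 < 27474 = q_3, so the answer is 54986/1445.

54986/1445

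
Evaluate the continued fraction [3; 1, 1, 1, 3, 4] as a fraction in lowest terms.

171/47

Using pₖ = aₖpₖ₋₁ + pₖ₋₂ and qₖ = aₖqₖ₋₁ + qₖ₋₂:
  k=0: a=3, p=3, q=1
  k=1: a=1, p=4, q=1
  k=2: a=1, p=7, q=2
  k=3: a=1, p=11, q=3
  k=4: a=3, p=40, q=11
  k=5: a=4, p=171, q=47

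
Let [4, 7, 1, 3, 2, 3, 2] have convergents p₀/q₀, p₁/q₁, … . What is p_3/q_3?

Using pₖ = aₖpₖ₋₁ + pₖ₋₂, qₖ = aₖqₖ₋₁ + qₖ₋₂ (with p₋₁=1, p₋₂=0, q₋₁=0, q₋₂=1):
  k=0: a=4, p=4, q=1
  k=1: a=7, p=29, q=7
  k=2: a=1, p=33, q=8
  k=3: a=3, p=128, q=31

128/31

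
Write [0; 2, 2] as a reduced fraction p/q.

Fold from the inside: start with 2/1.
  2 + 1/2 = 5/2
  0 + 2/5 = 2/5

2/5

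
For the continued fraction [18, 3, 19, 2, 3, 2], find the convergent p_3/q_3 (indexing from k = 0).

Using pₖ = aₖpₖ₋₁ + pₖ₋₂, qₖ = aₖqₖ₋₁ + qₖ₋₂ (with p₋₁=1, p₋₂=0, q₋₁=0, q₋₂=1):
  k=0: a=18, p=18, q=1
  k=1: a=3, p=55, q=3
  k=2: a=19, p=1063, q=58
  k=3: a=2, p=2181, q=119

2181/119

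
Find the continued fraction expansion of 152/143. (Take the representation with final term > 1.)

152 = 1*143 + 9
143 = 15*9 + 8
9 = 1*8 + 1
8 = 8*1 + 0  (stop)
So 152/143 = [1; 15, 1, 8].

[1; 15, 1, 8]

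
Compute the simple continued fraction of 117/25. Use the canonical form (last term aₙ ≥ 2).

117 = 4·25 + 17
25 = 1·17 + 8
17 = 2·8 + 1
8 = 8·1 + 0  (stop)
So 117/25 = [4; 1, 2, 8].

[4; 1, 2, 8]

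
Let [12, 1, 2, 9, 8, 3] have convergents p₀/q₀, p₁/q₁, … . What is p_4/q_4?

2878/227

Using pₖ = aₖpₖ₋₁ + pₖ₋₂, qₖ = aₖqₖ₋₁ + qₖ₋₂ (with p₋₁=1, p₋₂=0, q₋₁=0, q₋₂=1):
  k=0: a=12, p=12, q=1
  k=1: a=1, p=13, q=1
  k=2: a=2, p=38, q=3
  k=3: a=9, p=355, q=28
  k=4: a=8, p=2878, q=227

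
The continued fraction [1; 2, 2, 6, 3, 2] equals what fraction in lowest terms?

329/234

Using pₖ = aₖpₖ₋₁ + pₖ₋₂ and qₖ = aₖqₖ₋₁ + qₖ₋₂:
  k=0: a=1, p=1, q=1
  k=1: a=2, p=3, q=2
  k=2: a=2, p=7, q=5
  k=3: a=6, p=45, q=32
  k=4: a=3, p=142, q=101
  k=5: a=2, p=329, q=234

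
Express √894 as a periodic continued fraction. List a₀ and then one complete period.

a₀ = ⌊√894⌋ = 29.
With m₀=0, d₀=1 and mₖ₊₁ = dₖaₖ − mₖ, dₖ₊₁ = (n − mₖ₊₁²)/dₖ, aₖ₊₁ = ⌊(a₀+mₖ₊₁)/dₖ₊₁⌋:
  k=1: m=29, d=53, a=1
  k=2: m=24, d=6, a=8
  k=3: m=24, d=53, a=1
  k=4: m=29, d=1, a=58
d=1 and a=2a₀=58 at k=4, so the next step gives (m, d) = (29, 53) again — its k=1 value — and the period has length 4.

[29; 1, 8, 1, 58]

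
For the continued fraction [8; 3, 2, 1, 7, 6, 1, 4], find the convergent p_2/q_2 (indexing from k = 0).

Using pₖ = aₖpₖ₋₁ + pₖ₋₂, qₖ = aₖqₖ₋₁ + qₖ₋₂ (with p₋₁=1, p₋₂=0, q₋₁=0, q₋₂=1):
  k=0: a=8, p=8, q=1
  k=1: a=3, p=25, q=3
  k=2: a=2, p=58, q=7

58/7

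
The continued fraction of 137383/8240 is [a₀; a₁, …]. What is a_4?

137383 = 16·8240 + 5543   →  a_0 = 16
8240 = 1·5543 + 2697   →  a_1 = 1
5543 = 2·2697 + 149   →  a_2 = 2
2697 = 18·149 + 15   →  a_3 = 18
149 = 9·15 + 14   →  a_4 = 9

9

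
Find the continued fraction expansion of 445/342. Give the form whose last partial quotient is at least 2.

[1; 3, 3, 8, 4]

445 = 1·342 + 103
342 = 3·103 + 33
103 = 3·33 + 4
33 = 8·4 + 1
4 = 4·1 + 0  (stop)
So 445/342 = [1; 3, 3, 8, 4].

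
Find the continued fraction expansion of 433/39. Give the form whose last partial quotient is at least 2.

433 = 11·39 + 4
39 = 9·4 + 3
4 = 1·3 + 1
3 = 3·1 + 0  (stop)
So 433/39 = [11; 9, 1, 3].

[11; 9, 1, 3]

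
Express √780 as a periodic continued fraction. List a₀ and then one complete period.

a₀ = ⌊√780⌋ = 27.
With m₀=0, d₀=1 and mₖ₊₁ = dₖaₖ − mₖ, dₖ₊₁ = (n − mₖ₊₁²)/dₖ, aₖ₊₁ = ⌊(a₀+mₖ₊₁)/dₖ₊₁⌋:
  k=1: m=27, d=51, a=1
  k=2: m=24, d=4, a=12
  k=3: m=24, d=51, a=1
  k=4: m=27, d=1, a=54
d=1 and a=2a₀=54 at k=4, so the next step gives (m, d) = (27, 51) again — its k=1 value — and the period has length 4.

[27; 1, 12, 1, 54]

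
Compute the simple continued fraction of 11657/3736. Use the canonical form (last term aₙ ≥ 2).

11657 = 3*3736 + 449
3736 = 8*449 + 144
449 = 3*144 + 17
144 = 8*17 + 8
17 = 2*8 + 1
8 = 8*1 + 0  (stop)
So 11657/3736 = [3; 8, 3, 8, 2, 8].

[3; 8, 3, 8, 2, 8]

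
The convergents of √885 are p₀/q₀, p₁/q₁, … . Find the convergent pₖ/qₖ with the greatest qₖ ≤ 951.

21211/713

√885 = [29; 1, 2, 1, 58, …] (period length 4).
Convergents:
  p_0/q_0 = 29/1
  p_1/q_1 = 30/1
  p_2/q_2 = 89/3
  p_3/q_3 = 119/4
  p_4/q_4 = 6991/235
  p_5/q_5 = 7110/239
  p_6/q_6 = 21211/713
  p_7/q_7 = 28321/952
q_6 = 713 ≤ 951 < 952 = q_7, so the answer is 21211/713.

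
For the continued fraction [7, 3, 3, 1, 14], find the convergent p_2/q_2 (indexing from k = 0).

73/10

Using pₖ = aₖpₖ₋₁ + pₖ₋₂, qₖ = aₖqₖ₋₁ + qₖ₋₂ (with p₋₁=1, p₋₂=0, q₋₁=0, q₋₂=1):
  k=0: a=7, p=7, q=1
  k=1: a=3, p=22, q=3
  k=2: a=3, p=73, q=10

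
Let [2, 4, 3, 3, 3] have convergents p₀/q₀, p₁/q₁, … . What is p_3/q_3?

Using pₖ = aₖpₖ₋₁ + pₖ₋₂, qₖ = aₖqₖ₋₁ + qₖ₋₂ (with p₋₁=1, p₋₂=0, q₋₁=0, q₋₂=1):
  k=0: a=2, p=2, q=1
  k=1: a=4, p=9, q=4
  k=2: a=3, p=29, q=13
  k=3: a=3, p=96, q=43

96/43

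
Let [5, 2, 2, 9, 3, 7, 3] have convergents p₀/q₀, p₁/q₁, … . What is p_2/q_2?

Using pₖ = aₖpₖ₋₁ + pₖ₋₂, qₖ = aₖqₖ₋₁ + qₖ₋₂ (with p₋₁=1, p₋₂=0, q₋₁=0, q₋₂=1):
  k=0: a=5, p=5, q=1
  k=1: a=2, p=11, q=2
  k=2: a=2, p=27, q=5

27/5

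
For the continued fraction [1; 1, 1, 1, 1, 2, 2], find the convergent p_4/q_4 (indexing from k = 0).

Using pₖ = aₖpₖ₋₁ + pₖ₋₂, qₖ = aₖqₖ₋₁ + qₖ₋₂ (with p₋₁=1, p₋₂=0, q₋₁=0, q₋₂=1):
  k=0: a=1, p=1, q=1
  k=1: a=1, p=2, q=1
  k=2: a=1, p=3, q=2
  k=3: a=1, p=5, q=3
  k=4: a=1, p=8, q=5

8/5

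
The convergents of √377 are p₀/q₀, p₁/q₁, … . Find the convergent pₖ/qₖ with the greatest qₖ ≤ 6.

97/5

√377 = [19; 2, 2, 2, 38, …] (period length 4).
Convergents:
  p_0/q_0 = 19/1
  p_1/q_1 = 39/2
  p_2/q_2 = 97/5
  p_3/q_3 = 233/12
q_2 = 5 ≤ 6 < 12 = q_3, so the answer is 97/5.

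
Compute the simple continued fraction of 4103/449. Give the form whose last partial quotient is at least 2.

4103 = 9×449 + 62
449 = 7×62 + 15
62 = 4×15 + 2
15 = 7×2 + 1
2 = 2×1 + 0  (stop)
So 4103/449 = [9; 7, 4, 7, 2].

[9; 7, 4, 7, 2]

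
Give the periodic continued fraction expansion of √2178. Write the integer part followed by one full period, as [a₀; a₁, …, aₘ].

[46; 1, 2, 46, 2, 1, 92]

a₀ = ⌊√2178⌋ = 46.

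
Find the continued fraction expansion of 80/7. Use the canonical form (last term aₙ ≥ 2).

[11; 2, 3]

80 = 11×7 + 3
7 = 2×3 + 1
3 = 3×1 + 0  (stop)
So 80/7 = [11; 2, 3].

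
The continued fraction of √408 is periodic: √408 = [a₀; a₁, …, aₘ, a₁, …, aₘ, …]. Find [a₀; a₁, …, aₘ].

a₀ = ⌊√408⌋ = 20.
With m₀=0, d₀=1 and mₖ₊₁ = dₖaₖ − mₖ, dₖ₊₁ = (n − mₖ₊₁²)/dₖ, aₖ₊₁ = ⌊(a₀+mₖ₊₁)/dₖ₊₁⌋:
  k=1: m=20, d=8, a=5
  k=2: m=20, d=1, a=40
d=1 and a=2a₀=40 at k=2, so the next step gives (m, d) = (20, 8) again — its k=1 value — and the period has length 2.

[20; 5, 40]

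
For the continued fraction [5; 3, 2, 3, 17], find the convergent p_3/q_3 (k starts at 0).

127/24

Using pₖ = aₖpₖ₋₁ + pₖ₋₂, qₖ = aₖqₖ₋₁ + qₖ₋₂ (with p₋₁=1, p₋₂=0, q₋₁=0, q₋₂=1):
  k=0: a=5, p=5, q=1
  k=1: a=3, p=16, q=3
  k=2: a=2, p=37, q=7
  k=3: a=3, p=127, q=24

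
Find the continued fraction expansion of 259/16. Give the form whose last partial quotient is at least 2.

[16; 5, 3]

259 = 16*16 + 3
16 = 5*3 + 1
3 = 3*1 + 0  (stop)
So 259/16 = [16; 5, 3].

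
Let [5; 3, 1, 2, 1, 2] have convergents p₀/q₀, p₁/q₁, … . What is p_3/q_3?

Using pₖ = aₖpₖ₋₁ + pₖ₋₂, qₖ = aₖqₖ₋₁ + qₖ₋₂ (with p₋₁=1, p₋₂=0, q₋₁=0, q₋₂=1):
  k=0: a=5, p=5, q=1
  k=1: a=3, p=16, q=3
  k=2: a=1, p=21, q=4
  k=3: a=2, p=58, q=11

58/11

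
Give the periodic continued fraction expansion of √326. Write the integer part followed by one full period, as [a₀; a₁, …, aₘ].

[18; 18, 36]

a₀ = ⌊√326⌋ = 18.
With m₀=0, d₀=1 and mₖ₊₁ = dₖaₖ − mₖ, dₖ₊₁ = (n − mₖ₊₁²)/dₖ, aₖ₊₁ = ⌊(a₀+mₖ₊₁)/dₖ₊₁⌋:
  k=1: m=18, d=2, a=18
  k=2: m=18, d=1, a=36
d=1 and a=2a₀=36 at k=2, so the next step gives (m, d) = (18, 2) again — its k=1 value — and the period has length 2.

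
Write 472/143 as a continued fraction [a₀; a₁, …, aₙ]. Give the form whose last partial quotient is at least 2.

472 = 3·143 + 43
143 = 3·43 + 14
43 = 3·14 + 1
14 = 14·1 + 0  (stop)
So 472/143 = [3; 3, 3, 14].

[3; 3, 3, 14]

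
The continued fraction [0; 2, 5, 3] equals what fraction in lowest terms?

Using pₖ = aₖpₖ₋₁ + pₖ₋₂ and qₖ = aₖqₖ₋₁ + qₖ₋₂:
  k=0: a=0, p=0, q=1
  k=1: a=2, p=1, q=2
  k=2: a=5, p=5, q=11
  k=3: a=3, p=16, q=35

16/35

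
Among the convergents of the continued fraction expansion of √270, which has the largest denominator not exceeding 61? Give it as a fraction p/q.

√270 = [16; 2, 3, 6, 3, 2, 32, …] (period length 6).
Convergents:
  p_0/q_0 = 16/1
  p_1/q_1 = 33/2
  p_2/q_2 = 115/7
  p_3/q_3 = 723/44
  p_4/q_4 = 2284/139
q_3 = 44 ≤ 61 < 139 = q_4, so the answer is 723/44.

723/44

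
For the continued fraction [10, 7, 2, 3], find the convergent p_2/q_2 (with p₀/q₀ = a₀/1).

152/15

Using pₖ = aₖpₖ₋₁ + pₖ₋₂, qₖ = aₖqₖ₋₁ + qₖ₋₂ (with p₋₁=1, p₋₂=0, q₋₁=0, q₋₂=1):
  k=0: a=10, p=10, q=1
  k=1: a=7, p=71, q=7
  k=2: a=2, p=152, q=15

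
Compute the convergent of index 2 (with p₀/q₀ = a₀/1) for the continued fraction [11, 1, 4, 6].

Using pₖ = aₖpₖ₋₁ + pₖ₋₂, qₖ = aₖqₖ₋₁ + qₖ₋₂ (with p₋₁=1, p₋₂=0, q₋₁=0, q₋₂=1):
  k=0: a=11, p=11, q=1
  k=1: a=1, p=12, q=1
  k=2: a=4, p=59, q=5

59/5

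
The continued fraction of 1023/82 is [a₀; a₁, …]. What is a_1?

1023 = 12·82 + 39   →  a_0 = 12
82 = 2·39 + 4   →  a_1 = 2

2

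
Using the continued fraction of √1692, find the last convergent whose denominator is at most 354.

4607/112

√1692 = [41; 7, 2, 7, 82, …] (period length 4).
Convergents:
  p_0/q_0 = 41/1
  p_1/q_1 = 288/7
  p_2/q_2 = 617/15
  p_3/q_3 = 4607/112
  p_4/q_4 = 378391/9199
q_3 = 112 ≤ 354 < 9199 = q_4, so the answer is 4607/112.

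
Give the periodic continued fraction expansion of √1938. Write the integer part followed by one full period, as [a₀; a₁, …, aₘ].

a₀ = ⌊√1938⌋ = 44.
With m₀=0, d₀=1 and mₖ₊₁ = dₖaₖ − mₖ, dₖ₊₁ = (n − mₖ₊₁²)/dₖ, aₖ₊₁ = ⌊(a₀+mₖ₊₁)/dₖ₊₁⌋:
  k=1: m=44, d=2, a=44
  k=2: m=44, d=1, a=88
d=1 and a=2a₀=88 at k=2, so the next step gives (m, d) = (44, 2) again — its k=1 value — and the period has length 2.

[44; 44, 88]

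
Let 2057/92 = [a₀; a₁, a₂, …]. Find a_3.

2057 = 22·92 + 33   →  a_0 = 22
92 = 2·33 + 26   →  a_1 = 2
33 = 1·26 + 7   →  a_2 = 1
26 = 3·7 + 5   →  a_3 = 3

3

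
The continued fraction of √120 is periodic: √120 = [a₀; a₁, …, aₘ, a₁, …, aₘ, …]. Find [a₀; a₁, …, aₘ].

a₀ = ⌊√120⌋ = 10.
With m₀=0, d₀=1 and mₖ₊₁ = dₖaₖ − mₖ, dₖ₊₁ = (n − mₖ₊₁²)/dₖ, aₖ₊₁ = ⌊(a₀+mₖ₊₁)/dₖ₊₁⌋:
  k=1: m=10, d=20, a=1
  k=2: m=10, d=1, a=20
d=1 and a=2a₀=20 at k=2, so the next step gives (m, d) = (10, 20) again — its k=1 value — and the period has length 2.

[10; 1, 20]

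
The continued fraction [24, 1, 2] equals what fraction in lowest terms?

74/3

Fold from the inside: start with 2/1.
  1 + 1/2 = 3/2
  24 + 2/3 = 74/3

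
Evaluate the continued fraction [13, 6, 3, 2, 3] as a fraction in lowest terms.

1987/151

Using pₖ = aₖpₖ₋₁ + pₖ₋₂ and qₖ = aₖqₖ₋₁ + qₖ₋₂:
  k=0: a=13, p=13, q=1
  k=1: a=6, p=79, q=6
  k=2: a=3, p=250, q=19
  k=3: a=2, p=579, q=44
  k=4: a=3, p=1987, q=151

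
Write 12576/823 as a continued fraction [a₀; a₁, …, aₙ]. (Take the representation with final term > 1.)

[15; 3, 1, 1, 3, 2, 14]

12576 = 15·823 + 231
823 = 3·231 + 130
231 = 1·130 + 101
130 = 1·101 + 29
101 = 3·29 + 14
29 = 2·14 + 1
14 = 14·1 + 0  (stop)
So 12576/823 = [15; 3, 1, 1, 3, 2, 14].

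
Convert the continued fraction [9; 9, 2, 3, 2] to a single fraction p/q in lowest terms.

Using pₖ = aₖpₖ₋₁ + pₖ₋₂ and qₖ = aₖqₖ₋₁ + qₖ₋₂:
  k=0: a=9, p=9, q=1
  k=1: a=9, p=82, q=9
  k=2: a=2, p=173, q=19
  k=3: a=3, p=601, q=66
  k=4: a=2, p=1375, q=151

1375/151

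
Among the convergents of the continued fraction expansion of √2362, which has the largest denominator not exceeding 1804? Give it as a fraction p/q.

√2362 = [48; 1, 1, 1, 1, 96, …] (period length 5).
Convergents:
  p_0/q_0 = 48/1
  p_1/q_1 = 49/1
  p_2/q_2 = 97/2
  p_3/q_3 = 146/3
  p_4/q_4 = 243/5
  p_5/q_5 = 23474/483
  p_6/q_6 = 23717/488
  p_7/q_7 = 47191/971
  p_8/q_8 = 70908/1459
  p_9/q_9 = 118099/2430
q_8 = 1459 ≤ 1804 < 2430 = q_9, so the answer is 70908/1459.

70908/1459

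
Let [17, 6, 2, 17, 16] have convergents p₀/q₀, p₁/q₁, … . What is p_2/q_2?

Using pₖ = aₖpₖ₋₁ + pₖ₋₂, qₖ = aₖqₖ₋₁ + qₖ₋₂ (with p₋₁=1, p₋₂=0, q₋₁=0, q₋₂=1):
  k=0: a=17, p=17, q=1
  k=1: a=6, p=103, q=6
  k=2: a=2, p=223, q=13

223/13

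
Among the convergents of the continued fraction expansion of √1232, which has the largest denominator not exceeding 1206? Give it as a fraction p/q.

√1232 = [35; 10, 70, …] (period length 2).
Convergents:
  p_0/q_0 = 35/1
  p_1/q_1 = 351/10
  p_2/q_2 = 24605/701
  p_3/q_3 = 246401/7020
q_2 = 701 ≤ 1206 < 7020 = q_3, so the answer is 24605/701.

24605/701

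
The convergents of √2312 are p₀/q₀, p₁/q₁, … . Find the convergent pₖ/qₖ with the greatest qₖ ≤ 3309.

√2312 = [48; 12, 96, …] (period length 2).
Convergents:
  p_0/q_0 = 48/1
  p_1/q_1 = 577/12
  p_2/q_2 = 55440/1153
  p_3/q_3 = 665857/13848
q_2 = 1153 ≤ 3309 < 13848 = q_3, so the answer is 55440/1153.

55440/1153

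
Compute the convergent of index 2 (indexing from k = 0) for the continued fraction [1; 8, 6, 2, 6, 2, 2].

55/49

Using pₖ = aₖpₖ₋₁ + pₖ₋₂, qₖ = aₖqₖ₋₁ + qₖ₋₂ (with p₋₁=1, p₋₂=0, q₋₁=0, q₋₂=1):
  k=0: a=1, p=1, q=1
  k=1: a=8, p=9, q=8
  k=2: a=6, p=55, q=49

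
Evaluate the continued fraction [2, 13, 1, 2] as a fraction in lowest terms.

Using pₖ = aₖpₖ₋₁ + pₖ₋₂ and qₖ = aₖqₖ₋₁ + qₖ₋₂:
  k=0: a=2, p=2, q=1
  k=1: a=13, p=27, q=13
  k=2: a=1, p=29, q=14
  k=3: a=2, p=85, q=41

85/41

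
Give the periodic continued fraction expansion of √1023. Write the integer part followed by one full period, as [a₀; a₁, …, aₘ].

[31; 1, 62]

a₀ = ⌊√1023⌋ = 31.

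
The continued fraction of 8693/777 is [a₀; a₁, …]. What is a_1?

5

8693 = 11·777 + 146   →  a_0 = 11
777 = 5·146 + 47   →  a_1 = 5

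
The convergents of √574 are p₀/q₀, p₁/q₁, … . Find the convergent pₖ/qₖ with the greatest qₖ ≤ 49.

√574 = [23; 1, 22, 1, 46, …] (period length 4).
Convergents:
  p_0/q_0 = 23/1
  p_1/q_1 = 24/1
  p_2/q_2 = 551/23
  p_3/q_3 = 575/24
  p_4/q_4 = 27001/1127
q_3 = 24 ≤ 49 < 1127 = q_4, so the answer is 575/24.

575/24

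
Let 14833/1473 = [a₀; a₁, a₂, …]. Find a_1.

14

14833 = 10·1473 + 103   →  a_0 = 10
1473 = 14·103 + 31   →  a_1 = 14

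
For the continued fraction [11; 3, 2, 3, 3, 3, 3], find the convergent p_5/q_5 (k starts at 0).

Using pₖ = aₖpₖ₋₁ + pₖ₋₂, qₖ = aₖqₖ₋₁ + qₖ₋₂ (with p₋₁=1, p₋₂=0, q₋₁=0, q₋₂=1):
  k=0: a=11, p=11, q=1
  k=1: a=3, p=34, q=3
  k=2: a=2, p=79, q=7
  k=3: a=3, p=271, q=24
  k=4: a=3, p=892, q=79
  k=5: a=3, p=2947, q=261

2947/261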